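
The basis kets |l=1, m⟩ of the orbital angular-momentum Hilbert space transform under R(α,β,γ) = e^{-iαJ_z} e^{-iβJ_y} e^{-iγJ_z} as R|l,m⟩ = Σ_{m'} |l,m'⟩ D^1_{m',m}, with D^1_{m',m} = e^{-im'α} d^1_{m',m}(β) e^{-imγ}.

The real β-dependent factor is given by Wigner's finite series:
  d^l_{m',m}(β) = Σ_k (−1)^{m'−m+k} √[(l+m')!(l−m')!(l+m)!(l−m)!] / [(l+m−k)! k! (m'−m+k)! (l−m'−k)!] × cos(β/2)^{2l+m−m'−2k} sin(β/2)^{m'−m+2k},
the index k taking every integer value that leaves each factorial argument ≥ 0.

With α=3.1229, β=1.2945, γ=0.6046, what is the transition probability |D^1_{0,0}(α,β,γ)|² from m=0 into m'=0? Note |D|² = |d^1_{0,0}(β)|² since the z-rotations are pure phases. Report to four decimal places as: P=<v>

P=0.0744

D^1_{0,0}(3.1229,1.2945,0.6046) = e^{-i·0·3.1229}·d^1_{0,0}(1.2945)·e^{-i·0·0.6046}. Compute d first:
Half-angle: c=0.797745, s=0.602995. N=√(1·1·1·1)=1.000000
Admissible k: 0..1 (factorial args all ≥0)
  k=0: (−1)^0·1.0000/(1)·0.7977^2·0.6030^0 = +0.636397
  k=1: (−1)^1·1.0000/(1)·0.7977^0·0.6030^2 = -0.363603
d^1_{0,0}(1.2945) = +0.636397 -0.363603 = +0.272794
|D^1_{0,0}|² = |d^1_{0,0}(β)|² = (+0.272794)² = 0.074417 (the z-rotation phases have unit modulus)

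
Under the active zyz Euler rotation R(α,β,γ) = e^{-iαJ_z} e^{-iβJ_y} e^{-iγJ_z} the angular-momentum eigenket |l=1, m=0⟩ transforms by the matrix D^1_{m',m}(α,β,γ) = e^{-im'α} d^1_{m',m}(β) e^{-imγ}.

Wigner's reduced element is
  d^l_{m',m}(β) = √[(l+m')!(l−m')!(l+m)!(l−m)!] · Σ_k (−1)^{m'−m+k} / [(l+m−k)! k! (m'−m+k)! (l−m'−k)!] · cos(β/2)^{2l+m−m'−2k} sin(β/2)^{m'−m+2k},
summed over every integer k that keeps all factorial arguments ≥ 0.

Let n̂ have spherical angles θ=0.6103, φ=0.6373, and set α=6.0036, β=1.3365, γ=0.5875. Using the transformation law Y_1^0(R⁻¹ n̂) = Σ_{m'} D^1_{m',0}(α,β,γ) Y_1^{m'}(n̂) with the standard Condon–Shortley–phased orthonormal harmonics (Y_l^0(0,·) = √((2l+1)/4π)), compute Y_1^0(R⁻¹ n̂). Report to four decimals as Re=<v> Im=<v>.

Re=0.2586 Im=0.0000

Need the full column D^1_{m',0} for m'=−1..1 at α=6.0036, β=1.3365, γ=0.5875.
cos(β/2)=0.784907, sin(β/2)=0.619613
d^1_{-1,0}: single k=1 term ⇒ +0.687787;  D = +0.661080-0.189800i
d^1_{0,0}: k∈[0..1] ⇒ +0.616079 -0.383921 = +0.232159;  D = +0.232159+0.000000i
d^1_{1,0}: single k=0 term ⇒ -0.687787;  D = -0.661080-0.189800i
Y_1^{m'}(θ=0.6103,φ=0.6373) and Σ D·Y over m':
  (+0.6611-0.1898i)·(+0.1591-0.1178i)  (+0.2322+0.0000i)·(+0.4004+0.0000i)  (-0.6611-0.1898i)·(-0.1591-0.1178i)
Y_1^0(R⁻¹ n̂) = +0.258640+0.000000i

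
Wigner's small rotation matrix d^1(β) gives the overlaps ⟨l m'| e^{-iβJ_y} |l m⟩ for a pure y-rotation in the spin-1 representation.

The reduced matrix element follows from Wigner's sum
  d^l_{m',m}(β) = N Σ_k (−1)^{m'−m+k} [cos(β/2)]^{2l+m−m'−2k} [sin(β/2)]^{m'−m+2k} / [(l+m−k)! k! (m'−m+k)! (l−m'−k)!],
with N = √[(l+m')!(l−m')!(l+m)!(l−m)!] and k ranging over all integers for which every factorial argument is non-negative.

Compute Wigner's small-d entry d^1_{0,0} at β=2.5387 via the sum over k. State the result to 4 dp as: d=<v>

d^1_{0,0}(β=2.5387) via Wigner's sum:
With c≡cos(β/2)=0.296902 and s≡sin(β/2)=0.954908, N=[1·1·1·1]^{1/2}=1.000000
The bounds max(0,m−m')=0 and min(l+m,l−m')=1 give 2 terms
  k=0: (−1)^0·1.0000/(1)·0.2969^2·0.9549^0 = +0.088151
  k=1: (−1)^1·1.0000/(1)·0.2969^0·0.9549^2 = -0.911849
d^1_{0,0}(2.5387) = +0.088151 -0.911849 = -0.823699

d=-0.8237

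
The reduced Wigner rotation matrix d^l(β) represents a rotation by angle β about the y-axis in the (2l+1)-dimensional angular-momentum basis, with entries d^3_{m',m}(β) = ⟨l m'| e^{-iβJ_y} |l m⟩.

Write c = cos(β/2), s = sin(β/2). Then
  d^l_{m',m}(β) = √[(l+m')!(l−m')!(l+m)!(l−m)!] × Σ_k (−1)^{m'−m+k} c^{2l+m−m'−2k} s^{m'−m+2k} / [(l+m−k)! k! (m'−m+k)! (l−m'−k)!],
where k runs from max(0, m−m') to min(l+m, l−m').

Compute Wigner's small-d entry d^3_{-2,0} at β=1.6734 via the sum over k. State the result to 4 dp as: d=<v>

d^3_{-2,0}(β=1.6734) via Wigner's sum:
Half-angle: c=0.669917, s=0.742436. N=√(1·120·6·6)=65.726707
k∈{2,3} keeps every argument non-negative
  k=2: (−1)^0·65.7267/(12)·0.6699^4·0.7424^2 = +0.608082
  k=3: (−1)^1·65.7267/(12)·0.6699^2·0.7424^4 = -0.746860
d^3_{-2,0}(1.6734) = +0.608082 -0.746860 = -0.138778

d=-0.1388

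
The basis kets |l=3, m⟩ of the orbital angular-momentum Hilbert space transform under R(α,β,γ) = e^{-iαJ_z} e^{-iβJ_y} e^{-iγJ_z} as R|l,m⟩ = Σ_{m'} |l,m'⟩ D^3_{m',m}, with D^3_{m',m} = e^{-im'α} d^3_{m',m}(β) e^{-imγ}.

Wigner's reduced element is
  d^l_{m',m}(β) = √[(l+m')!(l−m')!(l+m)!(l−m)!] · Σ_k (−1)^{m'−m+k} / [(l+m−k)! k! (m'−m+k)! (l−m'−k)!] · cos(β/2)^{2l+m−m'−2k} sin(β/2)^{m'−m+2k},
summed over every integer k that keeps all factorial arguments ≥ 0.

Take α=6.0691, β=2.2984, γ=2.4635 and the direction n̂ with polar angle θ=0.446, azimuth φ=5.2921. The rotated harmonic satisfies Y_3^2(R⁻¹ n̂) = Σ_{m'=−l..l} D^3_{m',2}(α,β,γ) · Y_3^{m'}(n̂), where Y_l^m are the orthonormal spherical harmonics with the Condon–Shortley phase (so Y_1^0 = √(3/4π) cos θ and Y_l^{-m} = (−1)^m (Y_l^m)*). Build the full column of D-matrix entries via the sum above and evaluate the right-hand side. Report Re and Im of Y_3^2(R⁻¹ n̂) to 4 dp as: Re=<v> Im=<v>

Need the full column D^3_{m',2} for m'=−3..3 at α=6.0691, β=2.2984, γ=2.4635.
cos(β/2)=0.409218, sin(β/2)=0.912437
d^3_{-3,2}: single k=5 term ⇒ +0.633934;  D = +0.479124+0.415105i
d^3_{-2,2}: k∈[4..5] ⇒ +0.580350 -0.577055 = +0.003295;  D = +0.001975+0.002637i
d^3_{-1,2}: k∈[3..4] ⇒ +0.329231 -0.818405 = -0.489174;  D = -0.203342-0.444908i
d^3_{0,2}: k∈[2..3] ⇒ +0.127874 -0.635741 = -0.507867;  D = -0.108159-0.496216i
d^3_{1,2}: k∈[1..2] ⇒ +0.033111 -0.329231 = -0.296120;  D = -0.000156-0.296120i
d^3_{2,2}: k∈[0..1] ⇒ +0.004696 -0.116733 = -0.112037;  D = +0.023745-0.109492i
d^3_{3,2}: single k=0 term ⇒ -0.025648;  D = +0.010637-0.023338i
Y_3^{m'}(θ=0.446,φ=5.2921) and Σ D·Y over m':
  (+0.4791+0.4151i)·(-0.0330+0.0056i)  (+0.0020+0.0026i)·(-0.0686+0.1572i)  (-0.2033-0.4449i)·(+0.2344+0.3580i)  (-0.1082-0.4962i)·(+0.3601+0.0000i)  (-0.0002-0.2961i)·(-0.2344+0.3580i)  (+0.0237-0.1095i)·(-0.0686-0.1572i)  (+0.0106-0.0233i)·(+0.0330+0.0056i)
Y_3^2(R⁻¹ n̂) = +0.141658-0.294250i

Re=0.1417 Im=-0.2942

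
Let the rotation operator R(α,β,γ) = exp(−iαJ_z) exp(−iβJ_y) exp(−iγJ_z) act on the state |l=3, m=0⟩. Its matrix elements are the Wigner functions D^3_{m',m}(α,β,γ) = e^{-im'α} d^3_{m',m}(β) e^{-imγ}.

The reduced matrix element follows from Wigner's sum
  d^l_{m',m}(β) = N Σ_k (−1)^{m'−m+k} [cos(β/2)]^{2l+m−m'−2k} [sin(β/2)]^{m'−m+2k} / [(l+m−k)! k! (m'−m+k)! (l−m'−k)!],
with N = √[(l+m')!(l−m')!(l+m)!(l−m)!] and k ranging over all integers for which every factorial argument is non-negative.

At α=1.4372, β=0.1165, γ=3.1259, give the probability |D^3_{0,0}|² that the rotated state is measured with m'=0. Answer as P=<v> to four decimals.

P=0.9210

Split into d^3_{0,0}(β=0.1165) × two z-phases.
With c≡cos(β/2)=0.998304 and s≡sin(β/2)=0.058217, N=[6·6·6·6]^{1/2}=36.000000
k: max(0,(0)−(0))=0 … min(3+(0),3−(0))=3
  k=0: (−1)^0·36.0000/(36)·0.9983^6·0.0582^0 = +0.989867
  k=1: (−1)^1·36.0000/(4)·0.9983^4·0.0582^2 = -0.030297
  k=2: (−1)^2·36.0000/(4)·0.9983^2·0.0582^4 = +0.000103
  k=3: (−1)^3·36.0000/(36)·0.9983^0·0.0582^6 = -0.000000
d^3_{0,0}(0.1165) = +0.989867 -0.030297 +0.000103 -0.000000 = +0.959673
|D^3_{0,0}|² = |d^3_{0,0}(β)|² = (+0.959673)² = 0.920972 (the z-rotation phases have unit modulus)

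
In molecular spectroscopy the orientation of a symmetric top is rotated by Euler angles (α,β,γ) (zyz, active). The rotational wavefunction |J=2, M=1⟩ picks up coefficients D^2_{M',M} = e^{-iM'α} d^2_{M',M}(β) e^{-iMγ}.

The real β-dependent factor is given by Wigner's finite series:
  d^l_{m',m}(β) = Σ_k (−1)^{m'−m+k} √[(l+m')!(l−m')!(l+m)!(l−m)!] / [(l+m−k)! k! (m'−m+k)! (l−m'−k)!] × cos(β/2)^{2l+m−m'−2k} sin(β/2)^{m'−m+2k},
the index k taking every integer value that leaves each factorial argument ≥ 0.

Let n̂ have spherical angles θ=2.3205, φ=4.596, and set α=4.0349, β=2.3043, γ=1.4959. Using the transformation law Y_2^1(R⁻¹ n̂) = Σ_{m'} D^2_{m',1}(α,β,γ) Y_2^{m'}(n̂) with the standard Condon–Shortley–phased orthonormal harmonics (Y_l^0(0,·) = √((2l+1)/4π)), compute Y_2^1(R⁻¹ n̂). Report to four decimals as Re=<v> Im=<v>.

Need the full column D^2_{m',1} for m'=−2..2 at α=4.0349, β=2.3043, γ=1.4959.
cos(β/2)=0.406524, sin(β/2)=0.913640
d^2_{-2,1}: single k=3 term ⇒ +0.620071;  D = +0.594053+0.177735i
d^2_{-1,1}: k∈[2..3] ⇒ +0.413851 -0.696788 = -0.282937;  D = +0.233103-0.160363i
d^2_{0,1}: k∈[1..2] ⇒ +0.150352 -0.759429 = -0.609077;  D = -0.045575+0.607370i
d^2_{1,1}: k∈[0..1] ⇒ +0.027311 -0.413851 = -0.386540;  D = -0.282197-0.264154i
d^2_{2,1}: single k=0 term ⇒ -0.122762;  D = +0.121545-0.017243i
Y_2^{m'}(θ=2.3205,φ=4.596) and Σ D·Y over m':
  (+0.5941+0.1777i)·(-0.2013-0.0477i)  (+0.2331-0.1604i)·(+0.0447-0.3827i)  (-0.0456+0.6074i)·(+0.1240+0.0000i)  (-0.2822-0.2642i)·(-0.0447-0.3827i)  (+0.1215-0.0172i)·(-0.2013+0.0477i)
Y_2^1(R⁻¹ n̂) = -0.279816+0.043850i

Re=-0.2798 Im=0.0439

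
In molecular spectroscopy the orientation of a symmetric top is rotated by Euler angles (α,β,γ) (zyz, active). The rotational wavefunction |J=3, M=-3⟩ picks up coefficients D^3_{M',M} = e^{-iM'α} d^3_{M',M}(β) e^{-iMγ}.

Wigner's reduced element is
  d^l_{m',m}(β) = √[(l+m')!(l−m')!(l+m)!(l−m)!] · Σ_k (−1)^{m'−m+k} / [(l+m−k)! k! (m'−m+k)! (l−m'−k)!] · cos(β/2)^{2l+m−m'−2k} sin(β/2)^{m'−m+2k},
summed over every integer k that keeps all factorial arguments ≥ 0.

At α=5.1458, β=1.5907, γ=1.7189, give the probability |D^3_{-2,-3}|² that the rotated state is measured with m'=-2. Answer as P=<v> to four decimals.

First d^3_{-2,-3}(β=1.5907), then the phase factors e^{-i(-2)α} and e^{-i(-3)γ}:
With c≡cos(β/2)=0.700035 and s≡sin(β/2)=0.714109, N=[1·120·1·720]^{1/2}=293.938769
Admissible k: 0..0 (factorial args all ≥0)
  k=0: (−1)^1·293.9388/(120)·0.7000^5·0.7141^1 = -0.294062
d^3_{-2,-3}(1.5907) = -0.294062
|D^3_{-2,-3}|² = |d^3_{-2,-3}(β)|² = (-0.294062)² = 0.086472 (the z-rotation phases have unit modulus)

P=0.0865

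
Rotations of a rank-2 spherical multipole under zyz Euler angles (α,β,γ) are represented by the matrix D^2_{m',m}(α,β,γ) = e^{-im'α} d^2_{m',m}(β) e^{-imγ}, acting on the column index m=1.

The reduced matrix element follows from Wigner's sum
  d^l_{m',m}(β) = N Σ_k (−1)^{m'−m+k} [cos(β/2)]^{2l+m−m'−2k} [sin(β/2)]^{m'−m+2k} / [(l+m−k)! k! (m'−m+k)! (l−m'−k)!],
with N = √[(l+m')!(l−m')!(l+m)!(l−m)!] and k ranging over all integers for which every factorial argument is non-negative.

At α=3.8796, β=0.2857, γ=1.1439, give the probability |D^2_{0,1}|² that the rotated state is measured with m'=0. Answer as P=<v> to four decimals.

First d^2_{0,1}(β=0.2857), then the phase factors e^{-i(0)α} and e^{-i(1)γ}:
Half-angle: c=0.989814, s=0.142365. N=√(2·2·6·1)=4.898979
k∈{1,2} keeps every argument non-negative
  k=1: (−1)^0·4.8990/(2)·0.9898^3·0.1424^1 = +0.338173
  k=2: (−1)^1·4.8990/(2)·0.9898^1·0.1424^3 = -0.006996
d^2_{0,1}(0.2857) = +0.338173 -0.006996 = +0.331177
|D^2_{0,1}|² = |d^2_{0,1}(β)|² = (+0.331177)² = 0.109678 (the z-rotation phases have unit modulus)

P=0.1097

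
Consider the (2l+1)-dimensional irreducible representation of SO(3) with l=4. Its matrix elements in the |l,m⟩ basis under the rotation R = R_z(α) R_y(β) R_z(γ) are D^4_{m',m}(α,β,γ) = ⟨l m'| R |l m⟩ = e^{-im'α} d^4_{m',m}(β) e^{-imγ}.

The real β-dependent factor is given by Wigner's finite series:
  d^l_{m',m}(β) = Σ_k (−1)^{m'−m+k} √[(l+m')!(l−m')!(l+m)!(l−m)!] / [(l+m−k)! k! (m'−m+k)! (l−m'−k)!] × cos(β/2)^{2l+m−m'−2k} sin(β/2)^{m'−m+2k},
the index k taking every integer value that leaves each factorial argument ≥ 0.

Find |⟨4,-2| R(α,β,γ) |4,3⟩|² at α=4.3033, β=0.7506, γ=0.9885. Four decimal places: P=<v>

P=0.0032

D^4_{-2,3}(4.3033,0.7506,0.9885) = e^{-i·-2·4.3033}·d^4_{-2,3}(0.7506)·e^{-i·3·0.9885}. Compute d first:
c=cos(0.7506/2)=0.930398, s=sin(0.7506/2)=0.366552; N=√[2·720·5040·1]=2693.993318
Admissible k: 5..6 (factorial args all ≥0)
  k=5: (−1)^0·2693.9933/(240)·0.9304^3·0.3666^5 = +0.059823
  k=6: (−1)^1·2693.9933/(720)·0.9304^1·0.3666^7 = -0.003095
d^4_{-2,3}(0.7506) = +0.059823 -0.003095 = +0.056728
|D^4_{-2,3}|² = |d^4_{-2,3}(β)|² = (+0.056728)² = 0.003218 (the z-rotation phases have unit modulus)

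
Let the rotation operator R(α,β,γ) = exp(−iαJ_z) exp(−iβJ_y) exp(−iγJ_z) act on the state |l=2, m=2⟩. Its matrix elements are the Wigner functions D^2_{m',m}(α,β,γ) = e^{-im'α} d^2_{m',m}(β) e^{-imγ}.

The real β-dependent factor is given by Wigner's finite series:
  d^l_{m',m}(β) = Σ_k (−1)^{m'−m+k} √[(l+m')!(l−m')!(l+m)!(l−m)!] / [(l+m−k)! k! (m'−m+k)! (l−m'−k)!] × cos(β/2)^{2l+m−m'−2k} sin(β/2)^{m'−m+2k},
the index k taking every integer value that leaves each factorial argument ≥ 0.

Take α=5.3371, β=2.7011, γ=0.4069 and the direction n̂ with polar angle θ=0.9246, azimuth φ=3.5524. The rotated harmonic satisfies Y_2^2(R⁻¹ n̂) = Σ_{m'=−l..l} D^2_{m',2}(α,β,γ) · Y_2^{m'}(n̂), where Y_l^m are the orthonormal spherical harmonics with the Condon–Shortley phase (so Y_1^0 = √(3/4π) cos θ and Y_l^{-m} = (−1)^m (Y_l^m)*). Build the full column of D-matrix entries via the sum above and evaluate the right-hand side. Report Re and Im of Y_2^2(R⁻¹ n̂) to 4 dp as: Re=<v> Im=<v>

Need the full column D^2_{m',2} for m'=−2..2 at α=5.3371, β=2.7011, γ=0.4069.
cos(β/2)=0.218470, sin(β/2)=0.975844
d^2_{-2,2}: single k=4 term ⇒ +0.906820;  D = -0.822130-0.382655i
d^2_{-1,2}: single k=3 term ⇒ +0.406034;  D = -0.076320-0.398797i
d^2_{0,2}: single k=2 term ⇒ +0.111332;  D = +0.076456-0.080927i
d^2_{1,2}: single k=1 term ⇒ +0.020351;  D = +0.020173+0.002684i
d^2_{2,2}: single k=0 term ⇒ +0.002278;  D = +0.001077+0.002007i
Y_2^{m'}(θ=0.9246,φ=3.5524) and Σ D·Y over m':
  (-0.8221-0.3827i)·(+0.1677-0.1803i)  (-0.0763-0.3988i)·(-0.3405+0.1483i)  (+0.0765-0.0809i)·(+0.0277+0.0000i)  (+0.0202+0.0027i)·(+0.3405+0.1483i)  (+0.0011+0.0020i)·(+0.1677+0.1803i)
Y_2^2(R⁻¹ n̂) = -0.113304+0.210725i

Re=-0.1133 Im=0.2107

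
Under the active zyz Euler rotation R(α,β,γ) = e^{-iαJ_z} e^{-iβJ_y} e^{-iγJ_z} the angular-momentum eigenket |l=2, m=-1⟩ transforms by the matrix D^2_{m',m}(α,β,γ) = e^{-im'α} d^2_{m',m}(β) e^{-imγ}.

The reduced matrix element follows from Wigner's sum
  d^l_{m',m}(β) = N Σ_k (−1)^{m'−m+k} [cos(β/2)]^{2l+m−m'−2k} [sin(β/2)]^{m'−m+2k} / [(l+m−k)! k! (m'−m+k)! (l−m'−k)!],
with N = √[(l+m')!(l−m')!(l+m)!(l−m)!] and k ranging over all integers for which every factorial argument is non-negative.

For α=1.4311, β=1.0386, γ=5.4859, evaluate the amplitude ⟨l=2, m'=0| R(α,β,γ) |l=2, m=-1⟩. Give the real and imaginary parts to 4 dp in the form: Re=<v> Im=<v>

Split into d^2_{0,-1}(β=1.0386) × two z-phases.
Half-angle: c=0.868167, s=0.496273. N=√(2·2·1·6)=4.898979
k∈{0,1} keeps every argument non-negative
  k=0: (−1)^1·4.8990/(2)·0.8682^3·0.4963^1 = -0.795436
  k=1: (−1)^2·4.8990/(2)·0.8682^1·0.4963^3 = +0.259920
d^2_{0,-1}(1.0386) = -0.795436 +0.259920 = -0.535516
D = (+1.000000+0.000000i)·(-0.535516)·(+0.698652-0.715462i) = -0.374139+0.383142i

Re=-0.3741 Im=0.3831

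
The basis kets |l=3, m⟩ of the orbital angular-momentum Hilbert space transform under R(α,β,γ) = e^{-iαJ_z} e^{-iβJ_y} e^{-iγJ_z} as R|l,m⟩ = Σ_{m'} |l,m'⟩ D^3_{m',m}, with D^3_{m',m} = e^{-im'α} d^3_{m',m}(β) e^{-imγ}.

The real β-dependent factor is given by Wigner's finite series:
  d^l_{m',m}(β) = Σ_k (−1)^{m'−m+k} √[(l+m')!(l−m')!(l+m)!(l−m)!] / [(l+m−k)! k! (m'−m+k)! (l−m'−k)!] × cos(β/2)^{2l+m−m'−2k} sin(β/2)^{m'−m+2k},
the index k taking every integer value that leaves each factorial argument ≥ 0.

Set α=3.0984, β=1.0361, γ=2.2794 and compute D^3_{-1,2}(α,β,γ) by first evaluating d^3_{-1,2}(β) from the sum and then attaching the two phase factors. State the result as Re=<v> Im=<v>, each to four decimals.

Split into d^3_{-1,2}(β=1.0361) × two z-phases.
c=cos(1.0361/2)=0.868786, s=sin(1.0361/2)=0.495187; N=√[2·24·120·1]=75.894664
k: max(0,(2)−(-1))=3 … min(3+(2),3−(-1))=4
  k=3: (−1)^0·75.8947/(12)·0.8688^3·0.4952^3 = +0.503590
  k=4: (−1)^1·75.8947/(24)·0.8688^1·0.4952^5 = -0.081801
d^3_{-1,2}(1.0361) = +0.503590 -0.081801 = +0.421788
D = (-0.999067+0.043179i)·(+0.421788)·(-0.152986+0.988228i) = +0.046469-0.419221i

Re=0.0465 Im=-0.4192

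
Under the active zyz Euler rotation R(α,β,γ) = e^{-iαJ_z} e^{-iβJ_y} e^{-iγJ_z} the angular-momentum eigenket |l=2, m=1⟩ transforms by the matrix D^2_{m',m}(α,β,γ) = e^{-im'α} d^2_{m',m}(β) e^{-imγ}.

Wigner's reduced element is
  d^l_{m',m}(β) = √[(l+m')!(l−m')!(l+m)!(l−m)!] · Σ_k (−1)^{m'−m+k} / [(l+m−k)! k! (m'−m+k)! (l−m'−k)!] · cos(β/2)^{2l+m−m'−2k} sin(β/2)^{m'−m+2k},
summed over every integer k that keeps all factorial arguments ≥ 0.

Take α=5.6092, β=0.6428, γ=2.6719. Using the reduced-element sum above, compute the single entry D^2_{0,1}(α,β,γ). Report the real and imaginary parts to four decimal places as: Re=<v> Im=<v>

Re=-0.5240 Im=-0.2660

D^2_{0,1}(5.6092,0.6428,2.6719) = e^{-i·0·5.6092}·d^2_{0,1}(0.6428)·e^{-i·1·2.6719}. Compute d first:
c=cos(0.6428/2)=0.948794, s=sin(0.6428/2)=0.315895; N=√[2·2·6·1]=4.898979
The bounds max(0,m−m')=1 and min(l+m,l−m')=2 give 2 terms
  k=1: (−1)^0·4.8990/(2)·0.9488^3·0.3159^1 = +0.660898
  k=2: (−1)^1·4.8990/(2)·0.9488^1·0.3159^3 = -0.073262
d^2_{0,1}(0.6428) = +0.660898 -0.073262 = +0.587637
Attach z-rotation phases: D = e^{-i(0)(5.6092)}·(+0.587637)·e^{-i(1)(2.6719)} = -0.524000-0.265971i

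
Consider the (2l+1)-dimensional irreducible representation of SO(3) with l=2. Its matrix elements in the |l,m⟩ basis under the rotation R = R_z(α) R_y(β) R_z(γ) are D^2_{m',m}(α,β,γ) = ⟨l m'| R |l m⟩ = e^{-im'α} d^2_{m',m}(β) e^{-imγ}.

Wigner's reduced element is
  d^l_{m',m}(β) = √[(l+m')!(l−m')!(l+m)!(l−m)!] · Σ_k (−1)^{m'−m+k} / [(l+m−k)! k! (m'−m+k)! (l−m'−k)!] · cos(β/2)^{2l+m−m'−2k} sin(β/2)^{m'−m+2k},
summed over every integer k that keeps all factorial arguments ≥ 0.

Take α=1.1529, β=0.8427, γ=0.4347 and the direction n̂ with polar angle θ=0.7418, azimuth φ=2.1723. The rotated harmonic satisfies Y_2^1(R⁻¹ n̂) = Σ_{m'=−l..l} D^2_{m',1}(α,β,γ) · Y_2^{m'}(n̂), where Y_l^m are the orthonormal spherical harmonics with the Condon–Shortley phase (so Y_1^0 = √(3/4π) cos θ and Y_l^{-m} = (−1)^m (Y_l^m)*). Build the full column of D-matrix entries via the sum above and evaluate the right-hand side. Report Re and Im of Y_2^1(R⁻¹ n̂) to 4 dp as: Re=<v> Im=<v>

Re=0.0252 Im=-0.3817

Need the full column D^2_{m',1} for m'=−2..2 at α=1.1529, β=0.8427, γ=0.4347.
cos(β/2)=0.912538, sin(β/2)=0.408993
d^2_{-2,1}: single k=3 term ⇒ +0.124861;  D = -0.036935+0.119273i
d^2_{-1,1}: k∈[2..3] ⇒ +0.417882 -0.027981 = +0.389901;  D = +0.293592+0.256567i
d^2_{0,1}: k∈[1..2] ⇒ +0.761279 -0.152923 = +0.608355;  D = +0.551776-0.256202i
d^2_{1,1}: k∈[0..1] ⇒ +0.693431 -0.417882 = +0.275548;  D = -0.004630-0.275510i
d^2_{2,1}: single k=0 term ⇒ -0.621581;  D = +0.572249+0.242681i
Y_2^{m'}(θ=0.7418,φ=2.1723) and Σ D·Y over m':
  (-0.0369+0.1193i)·(-0.0634+0.1645i)  (+0.2936+0.2566i)·(-0.2178-0.3173i)  (+0.5518-0.2562i)·(+0.1989+0.0000i)  (-0.0046-0.2755i)·(+0.2178-0.3173i)  (+0.5722+0.2427i)·(-0.0634-0.1645i)
Y_2^1(R⁻¹ n̂) = +0.025163-0.381671i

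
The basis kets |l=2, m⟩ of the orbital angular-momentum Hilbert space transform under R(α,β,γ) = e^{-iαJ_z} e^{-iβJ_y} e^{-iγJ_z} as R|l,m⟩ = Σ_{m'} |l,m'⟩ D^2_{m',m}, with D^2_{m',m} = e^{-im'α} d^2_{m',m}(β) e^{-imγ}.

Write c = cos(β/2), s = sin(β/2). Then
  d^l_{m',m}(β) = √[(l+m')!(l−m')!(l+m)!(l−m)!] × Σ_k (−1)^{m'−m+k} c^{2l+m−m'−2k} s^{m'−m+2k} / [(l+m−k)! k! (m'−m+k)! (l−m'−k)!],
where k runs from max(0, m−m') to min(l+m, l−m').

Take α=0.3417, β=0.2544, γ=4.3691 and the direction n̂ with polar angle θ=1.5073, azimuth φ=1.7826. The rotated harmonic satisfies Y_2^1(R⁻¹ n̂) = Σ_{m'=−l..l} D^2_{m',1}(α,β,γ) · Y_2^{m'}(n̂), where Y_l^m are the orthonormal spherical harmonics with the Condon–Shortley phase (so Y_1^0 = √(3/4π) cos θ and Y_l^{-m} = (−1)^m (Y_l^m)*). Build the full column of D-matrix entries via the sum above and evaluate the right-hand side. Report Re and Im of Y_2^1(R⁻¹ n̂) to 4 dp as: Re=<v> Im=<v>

Re=0.0703 Im=0.0167

Need the full column D^2_{m',1} for m'=−2..2 at α=0.3417, β=0.2544, γ=4.3691.
cos(β/2)=0.991921, sin(β/2)=0.126857
d^2_{-2,1}: single k=3 term ⇒ +0.004050;  D = -0.003465+0.002096i
d^2_{-1,1}: k∈[2..3] ⇒ +0.047501 -0.000259 = +0.047242;  D = -0.029889+0.036586i
d^2_{0,1}: k∈[1..2] ⇒ +0.303265 -0.004960 = +0.298305;  D = -0.100405+0.280899i
d^2_{1,1}: k∈[0..1] ⇒ +0.968073 -0.047501 = +0.920572;  D = -0.001463+0.920571i
d^2_{2,1}: single k=0 term ⇒ -0.247615;  D = -0.082602-0.233431i
Y_2^{m'}(θ=1.5073,φ=1.7826) and Σ D·Y over m':
  (-0.0035+0.0021i)·(-0.3507+0.1581i)  (-0.0299+0.0366i)·(-0.0103-0.0478i)  (-0.1004+0.2809i)·(-0.3116+0.0000i)  (-0.0015+0.9206i)·(+0.0103-0.0478i)  (-0.0826-0.2334i)·(-0.3507-0.1581i)
Y_2^1(R⁻¹ n̂) = +0.070296+0.016715i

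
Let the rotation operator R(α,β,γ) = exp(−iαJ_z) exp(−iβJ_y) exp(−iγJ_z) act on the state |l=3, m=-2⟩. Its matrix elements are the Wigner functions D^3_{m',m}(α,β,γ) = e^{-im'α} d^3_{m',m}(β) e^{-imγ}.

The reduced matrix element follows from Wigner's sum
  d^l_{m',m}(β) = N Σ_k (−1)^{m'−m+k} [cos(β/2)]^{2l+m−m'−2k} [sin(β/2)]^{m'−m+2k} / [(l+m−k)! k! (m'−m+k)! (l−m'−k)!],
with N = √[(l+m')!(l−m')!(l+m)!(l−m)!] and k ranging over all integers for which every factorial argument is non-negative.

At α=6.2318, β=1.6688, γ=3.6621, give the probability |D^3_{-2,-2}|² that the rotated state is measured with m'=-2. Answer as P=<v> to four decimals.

P=0.2178

Split into d^3_{-2,-2}(β=1.6688) × two z-phases.
Half-angle: c=0.671622, s=0.740894. N=√(1·120·1·120)=120.000000
k∈{0,1} keeps every argument non-negative
  k=0: (−1)^0·120.0000/(120)·0.6716^6·0.7409^0 = +0.091781
  k=1: (−1)^1·120.0000/(24)·0.6716^4·0.7409^2 = -0.558447
d^3_{-2,-2}(1.6688) = +0.091781 -0.558447 = -0.466667
|D^3_{-2,-2}|² = |d^3_{-2,-2}(β)|² = (-0.466667)² = 0.217778 (the z-rotation phases have unit modulus)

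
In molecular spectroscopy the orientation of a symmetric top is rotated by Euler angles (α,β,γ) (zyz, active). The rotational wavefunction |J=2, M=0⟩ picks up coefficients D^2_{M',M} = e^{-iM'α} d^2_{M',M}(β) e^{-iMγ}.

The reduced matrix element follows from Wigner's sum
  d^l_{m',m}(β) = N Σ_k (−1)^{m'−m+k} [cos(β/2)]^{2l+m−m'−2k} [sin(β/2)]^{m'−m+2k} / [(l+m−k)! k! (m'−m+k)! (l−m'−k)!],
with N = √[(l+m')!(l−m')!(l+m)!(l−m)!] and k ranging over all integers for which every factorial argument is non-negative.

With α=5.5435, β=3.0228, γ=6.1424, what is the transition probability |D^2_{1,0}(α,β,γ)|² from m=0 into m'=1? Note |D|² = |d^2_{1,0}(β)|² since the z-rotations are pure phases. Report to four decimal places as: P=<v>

D^2_{1,0}(5.5435,3.0228,6.1424) = e^{-i·1·5.5435}·d^2_{1,0}(3.0228)·e^{-i·0·6.1424}. Compute d first:
c=cos(3.0228/2)=0.059361, s=sin(3.0228/2)=0.998237; N=√[6·1·2·2]=4.898979
Admissible k: 0..1 (factorial args all ≥0)
  k=0: (−1)^1·4.8990/(2)·0.0594^3·0.9982^1 = -0.000511
  k=1: (−1)^2·4.8990/(2)·0.0594^1·0.9982^3 = +0.144637
d^2_{1,0}(3.0228) = -0.000511 +0.144637 = +0.144126
|D^2_{1,0}|² = |d^2_{1,0}(β)|² = (+0.144126)² = 0.020772 (the z-rotation phases have unit modulus)

P=0.0208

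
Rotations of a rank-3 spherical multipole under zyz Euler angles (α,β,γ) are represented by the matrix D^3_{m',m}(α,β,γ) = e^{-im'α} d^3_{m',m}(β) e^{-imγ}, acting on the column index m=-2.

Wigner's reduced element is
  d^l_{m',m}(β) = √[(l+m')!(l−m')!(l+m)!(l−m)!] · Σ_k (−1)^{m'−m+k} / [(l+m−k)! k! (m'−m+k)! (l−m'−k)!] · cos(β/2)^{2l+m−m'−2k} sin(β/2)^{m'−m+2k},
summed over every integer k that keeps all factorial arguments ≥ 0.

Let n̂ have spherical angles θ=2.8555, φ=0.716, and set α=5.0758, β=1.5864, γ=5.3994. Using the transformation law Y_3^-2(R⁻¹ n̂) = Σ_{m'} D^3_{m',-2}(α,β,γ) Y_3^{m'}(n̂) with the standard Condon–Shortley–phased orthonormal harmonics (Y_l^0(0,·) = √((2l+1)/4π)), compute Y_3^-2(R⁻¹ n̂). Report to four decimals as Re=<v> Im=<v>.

Need the full column D^3_{m',-2} for m'=−3..3 at α=5.0758, β=1.5864, γ=5.3994.
cos(β/2)=0.701569, sin(β/2)=0.712602
d^3_{-3,-2}: single k=1 term ⇒ +0.296670;  D = +0.185929+0.231178i
d^3_{-2,-2}: k∈[0..1] ⇒ +0.119240 -0.615098 = -0.495859;  D = +0.250694-0.427818i
d^3_{-1,-2}: k∈[0..1] ⇒ -0.382999 +0.790281 = +0.407282;  D = -0.401640-0.067554i
d^3_{0,-2}: k∈[0..1] ⇒ +0.673806 -0.695167 = -0.021360;  D = +0.004176+0.020948i
d^3_{1,-2}: k∈[0..1] ⇒ -0.790281 +0.407667 = -0.382614;  D = -0.324134+0.203299i
d^3_{2,-2}: k∈[0..1] ⇒ +0.634597 -0.130943 = +0.503654;  D = +0.401803+0.303681i
d^3_{3,-2}: single k=0 term ⇒ -0.315777;  D = +0.088416-0.303147i
Y_3^{m'}(θ=2.8555,φ=0.716) and Σ D·Y over m':
  (+0.1859+0.2312i)·(-0.0051-0.0079i)  (+0.2507-0.4278i)·(-0.0108+0.0773i)  (-0.4016-0.0676i)·(+0.2478-0.2156i)  (+0.0042+0.0209i)·(-0.5735+0.0000i)  (-0.3241+0.2033i)·(-0.2478-0.2156i)  (+0.4018+0.3037i)·(-0.0108-0.0773i)  (+0.0884-0.3031i)·(+0.0051-0.0079i)
Y_3^-2(R⁻¹ n̂) = +0.056121+0.062116i

Re=0.0561 Im=0.0621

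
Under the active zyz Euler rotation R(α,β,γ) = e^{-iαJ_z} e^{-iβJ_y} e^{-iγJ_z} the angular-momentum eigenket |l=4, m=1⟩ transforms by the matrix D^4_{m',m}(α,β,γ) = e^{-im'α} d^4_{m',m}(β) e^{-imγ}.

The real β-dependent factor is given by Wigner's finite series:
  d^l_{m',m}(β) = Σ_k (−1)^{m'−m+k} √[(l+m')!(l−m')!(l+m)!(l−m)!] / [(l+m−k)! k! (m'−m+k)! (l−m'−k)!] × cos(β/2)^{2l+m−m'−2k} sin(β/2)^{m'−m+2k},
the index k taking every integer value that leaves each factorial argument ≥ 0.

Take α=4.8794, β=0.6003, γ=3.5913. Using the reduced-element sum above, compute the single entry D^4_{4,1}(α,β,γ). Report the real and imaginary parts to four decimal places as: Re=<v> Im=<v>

Split into d^4_{4,1}(β=0.6003) × two z-phases.
With c≡cos(β/2)=0.955292 and s≡sin(β/2)=0.295664, N=[40320·1·120·6]^{1/2}=5387.986637
k: max(0,(1)−(4))=0 … min(4+(1),4−(4))=0
  k=0: (−1)^3·5387.9866/(720)·0.9553^5·0.2957^3 = -0.153875
d^4_{4,1}(0.6003) = -0.153875
D = (+0.785035-0.619452i)·(-0.153875)·(-0.900574+0.434702i) = +0.067352-0.138352i

Re=0.0674 Im=-0.1384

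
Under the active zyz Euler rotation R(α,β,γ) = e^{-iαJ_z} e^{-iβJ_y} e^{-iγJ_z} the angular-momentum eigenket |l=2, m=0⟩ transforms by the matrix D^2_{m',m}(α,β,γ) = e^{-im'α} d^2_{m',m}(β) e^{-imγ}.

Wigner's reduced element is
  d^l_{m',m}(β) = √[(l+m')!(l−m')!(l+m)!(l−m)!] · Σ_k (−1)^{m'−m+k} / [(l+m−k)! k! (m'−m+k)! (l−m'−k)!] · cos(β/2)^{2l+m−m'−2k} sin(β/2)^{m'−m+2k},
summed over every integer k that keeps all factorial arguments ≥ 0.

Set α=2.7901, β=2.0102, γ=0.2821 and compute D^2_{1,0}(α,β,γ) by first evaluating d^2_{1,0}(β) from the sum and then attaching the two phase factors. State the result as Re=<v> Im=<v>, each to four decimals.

D^2_{1,0}(2.7901,2.0102,0.2821) = e^{-i·1·2.7901}·d^2_{1,0}(2.0102)·e^{-i·0·0.2821}. Compute d first:
With c≡cos(β/2)=0.536004 and s≡sin(β/2)=0.844216, N=[6·1·2·2]^{1/2}=4.898979
The bounds max(0,m−m')=0 and min(l+m,l−m')=1 give 2 terms
  k=0: (−1)^1·4.8990/(2)·0.5360^3·0.8442^1 = -0.318444
  k=1: (−1)^2·4.8990/(2)·0.5360^1·0.8442^3 = +0.789957
d^2_{1,0}(2.0102) = -0.318444 +0.789957 = +0.471514
D = (-0.938860-0.344300i)·(+0.471514)·(+1.000000+0.000000i) = -0.442685-0.162342i

Re=-0.4427 Im=-0.1623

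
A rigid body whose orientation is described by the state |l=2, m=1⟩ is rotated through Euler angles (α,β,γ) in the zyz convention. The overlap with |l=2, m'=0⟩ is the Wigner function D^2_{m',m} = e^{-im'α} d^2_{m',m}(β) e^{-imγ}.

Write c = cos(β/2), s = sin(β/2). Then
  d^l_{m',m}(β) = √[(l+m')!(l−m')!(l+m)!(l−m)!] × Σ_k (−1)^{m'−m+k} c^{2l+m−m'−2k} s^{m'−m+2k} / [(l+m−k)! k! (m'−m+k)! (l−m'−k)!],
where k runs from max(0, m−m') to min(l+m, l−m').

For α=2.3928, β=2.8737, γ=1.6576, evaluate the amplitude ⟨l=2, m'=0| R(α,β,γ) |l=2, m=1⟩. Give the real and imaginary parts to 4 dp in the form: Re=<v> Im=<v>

D^2_{0,1}(2.3928,2.8737,1.6576) = e^{-i·0·2.3928}·d^2_{0,1}(2.8737)·e^{-i·1·1.6576}. Compute d first:
Half-angle: c=0.133546, s=0.991043. N=√(2·2·6·1)=4.898979
k: max(0,(1)−(0))=1 … min(2+(1),2−(0))=2
  k=1: (−1)^0·4.8990/(2)·0.1335^3·0.9910^1 = +0.005782
  k=2: (−1)^1·4.8990/(2)·0.1335^1·0.9910^3 = -0.318408
d^2_{0,1}(2.8737) = +0.005782 -0.318408 = -0.312626
Phases: e^{-i·(0)·2.3928}=+1.000000+0.000000i, e^{-i·(1)·1.6576}=-0.086695-0.996235i ⇒ D=+0.027103+0.311449i

Re=0.0271 Im=0.3114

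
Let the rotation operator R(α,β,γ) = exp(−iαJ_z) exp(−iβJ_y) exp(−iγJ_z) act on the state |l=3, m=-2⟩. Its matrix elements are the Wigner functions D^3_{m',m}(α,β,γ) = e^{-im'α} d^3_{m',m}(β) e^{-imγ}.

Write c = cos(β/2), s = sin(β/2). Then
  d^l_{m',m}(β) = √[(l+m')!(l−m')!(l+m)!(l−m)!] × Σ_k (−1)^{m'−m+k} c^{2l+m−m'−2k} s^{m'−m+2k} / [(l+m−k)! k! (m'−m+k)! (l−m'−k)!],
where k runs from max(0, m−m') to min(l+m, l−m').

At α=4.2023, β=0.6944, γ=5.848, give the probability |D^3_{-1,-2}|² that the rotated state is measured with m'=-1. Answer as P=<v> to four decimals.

First d^3_{-1,-2}(β=0.6944), then the phase factors e^{-i(-1)α} and e^{-i(-2)γ}:
With c≡cos(β/2)=0.940329 and s≡sin(β/2)=0.340266, N=[2·24·1·120]^{1/2}=75.894664
The bounds max(0,m−m')=0 and min(l+m,l−m')=1 give 2 terms
  k=0: (−1)^1·75.8947/(24)·0.9403^5·0.3403^1 = -0.791076
  k=1: (−1)^2·75.8947/(12)·0.9403^3·0.3403^3 = +0.207170
d^3_{-1,-2}(0.6944) = -0.791076 +0.207170 = -0.583907
|D^3_{-1,-2}|² = |d^3_{-1,-2}(β)|² = (-0.583907)² = 0.340947 (the z-rotation phases have unit modulus)

P=0.3409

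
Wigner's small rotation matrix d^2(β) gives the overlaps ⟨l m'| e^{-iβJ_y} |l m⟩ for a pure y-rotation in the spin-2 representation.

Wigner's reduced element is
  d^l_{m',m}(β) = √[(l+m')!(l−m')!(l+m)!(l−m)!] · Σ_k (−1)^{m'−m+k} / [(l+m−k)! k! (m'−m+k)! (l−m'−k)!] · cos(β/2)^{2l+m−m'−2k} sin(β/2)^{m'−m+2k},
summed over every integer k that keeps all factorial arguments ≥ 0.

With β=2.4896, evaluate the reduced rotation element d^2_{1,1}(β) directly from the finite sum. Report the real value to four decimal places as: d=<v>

d=-0.2656

d^2_{1,1}(β=2.4896) via Wigner's sum:
Half-angle: c=0.320253, s=0.947332. N=√(6·1·6·1)=6.000000
Admissible k: 0..1 (factorial args all ≥0)
  k=0: (−1)^0·6.0000/(6)·0.3203^4·0.9473^0 = +0.010519
  k=1: (−1)^1·6.0000/(2)·0.3203^2·0.9473^2 = -0.276129
d^2_{1,1}(2.4896) = +0.010519 -0.276129 = -0.265610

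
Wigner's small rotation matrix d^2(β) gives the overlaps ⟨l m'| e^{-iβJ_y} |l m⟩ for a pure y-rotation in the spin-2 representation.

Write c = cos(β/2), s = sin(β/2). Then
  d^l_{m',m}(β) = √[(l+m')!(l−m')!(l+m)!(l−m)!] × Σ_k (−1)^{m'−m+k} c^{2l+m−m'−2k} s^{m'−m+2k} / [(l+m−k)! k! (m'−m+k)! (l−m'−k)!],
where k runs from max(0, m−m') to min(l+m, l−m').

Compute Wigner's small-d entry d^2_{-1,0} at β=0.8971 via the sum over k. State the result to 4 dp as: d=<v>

d^2_{-1,0}(β=0.8971) via Wigner's sum:
Half-angle: c=0.901077, s=0.433659. N=√(1·6·2·2)=4.898979
k: max(0,(0)−(-1))=1 … min(2+(0),2−(-1))=2
  k=1: (−1)^0·4.8990/(2)·0.9011^3·0.4337^1 = +0.777159
  k=2: (−1)^1·4.8990/(2)·0.9011^1·0.4337^3 = -0.180005
d^2_{-1,0}(0.8971) = +0.777159 -0.180005 = +0.597154

d=0.5972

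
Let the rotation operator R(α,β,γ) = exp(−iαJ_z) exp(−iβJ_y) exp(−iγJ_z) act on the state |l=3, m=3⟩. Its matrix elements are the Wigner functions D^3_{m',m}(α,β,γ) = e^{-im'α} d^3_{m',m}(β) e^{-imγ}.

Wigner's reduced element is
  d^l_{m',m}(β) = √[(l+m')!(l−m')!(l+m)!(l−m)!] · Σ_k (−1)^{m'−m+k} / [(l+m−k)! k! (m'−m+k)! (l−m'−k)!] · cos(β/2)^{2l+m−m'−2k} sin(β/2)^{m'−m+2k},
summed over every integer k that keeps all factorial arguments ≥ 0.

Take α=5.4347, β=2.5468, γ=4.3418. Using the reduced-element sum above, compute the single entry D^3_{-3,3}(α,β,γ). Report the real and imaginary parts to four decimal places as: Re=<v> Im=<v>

Split into d^3_{-3,3}(β=2.5468) × two z-phases.
With c≡cos(β/2)=0.293032 and s≡sin(β/2)=0.956103, N=[1·720·720·1]^{1/2}=720.000000
The bounds max(0,m−m')=6 and min(l+m,l−m')=6 give 1 term
  k=6: (−1)^0·720.0000/(720)·0.2930^0·0.9561^6 = +0.763884
d^3_{-3,3}(2.5468) = +0.763884
Attach z-rotation phases: D = e^{-i(-3)(5.4347)}·(+0.763884)·e^{-i(3)(4.3418)} = -0.756715-0.104406i

Re=-0.7567 Im=-0.1044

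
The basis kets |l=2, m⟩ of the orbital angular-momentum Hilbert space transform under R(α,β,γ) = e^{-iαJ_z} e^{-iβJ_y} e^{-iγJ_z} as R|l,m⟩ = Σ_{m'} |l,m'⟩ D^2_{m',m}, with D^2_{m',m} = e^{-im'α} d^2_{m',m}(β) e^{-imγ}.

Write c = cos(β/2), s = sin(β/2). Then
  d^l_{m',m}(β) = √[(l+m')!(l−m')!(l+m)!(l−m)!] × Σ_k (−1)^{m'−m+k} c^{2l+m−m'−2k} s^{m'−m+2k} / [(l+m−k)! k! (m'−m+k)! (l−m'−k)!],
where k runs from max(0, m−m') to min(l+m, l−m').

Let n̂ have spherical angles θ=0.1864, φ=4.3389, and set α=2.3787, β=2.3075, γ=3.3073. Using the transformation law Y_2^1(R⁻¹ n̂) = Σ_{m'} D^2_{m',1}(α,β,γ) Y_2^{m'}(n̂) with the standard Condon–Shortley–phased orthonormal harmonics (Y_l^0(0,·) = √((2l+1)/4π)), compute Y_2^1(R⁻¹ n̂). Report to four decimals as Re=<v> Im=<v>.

Re=0.3538 Im=-0.1548

Need the full column D^2_{m',1} for m'=−2..2 at α=2.3787, β=2.3075, γ=3.3073.
cos(β/2)=0.405062, sin(β/2)=0.914289
d^2_{-2,1}: single k=3 term ⇒ +0.619159;  D = +0.074549+0.614655i
d^2_{-1,1}: k∈[2..3] ⇒ +0.411463 -0.698771 = -0.287307;  D = -0.172084+0.230071i
d^2_{0,1}: k∈[1..2] ⇒ +0.148841 -0.758312 = -0.609471;  D = +0.601122-0.100532i
d^2_{1,1}: k∈[0..1] ⇒ +0.026921 -0.411463 = -0.384543;  D = -0.317987-0.216235i
d^2_{2,1}: single k=0 term ⇒ -0.121528;  D = +0.025419+0.118840i
Y_2^{m'}(θ=0.1864,φ=4.3389) and Σ D·Y over m':
  (+0.0745+0.6147i)·(-0.0097-0.0090i)  (-0.1721+0.2301i)·(-0.0513+0.1310i)  (+0.6011-0.1005i)·(+0.5983+0.0000i)  (-0.3180-0.2162i)·(+0.0513+0.1310i)  (+0.0254+0.1188i)·(-0.0097+0.0090i)
Y_2^1(R⁻¹ n̂) = +0.353838-0.154835i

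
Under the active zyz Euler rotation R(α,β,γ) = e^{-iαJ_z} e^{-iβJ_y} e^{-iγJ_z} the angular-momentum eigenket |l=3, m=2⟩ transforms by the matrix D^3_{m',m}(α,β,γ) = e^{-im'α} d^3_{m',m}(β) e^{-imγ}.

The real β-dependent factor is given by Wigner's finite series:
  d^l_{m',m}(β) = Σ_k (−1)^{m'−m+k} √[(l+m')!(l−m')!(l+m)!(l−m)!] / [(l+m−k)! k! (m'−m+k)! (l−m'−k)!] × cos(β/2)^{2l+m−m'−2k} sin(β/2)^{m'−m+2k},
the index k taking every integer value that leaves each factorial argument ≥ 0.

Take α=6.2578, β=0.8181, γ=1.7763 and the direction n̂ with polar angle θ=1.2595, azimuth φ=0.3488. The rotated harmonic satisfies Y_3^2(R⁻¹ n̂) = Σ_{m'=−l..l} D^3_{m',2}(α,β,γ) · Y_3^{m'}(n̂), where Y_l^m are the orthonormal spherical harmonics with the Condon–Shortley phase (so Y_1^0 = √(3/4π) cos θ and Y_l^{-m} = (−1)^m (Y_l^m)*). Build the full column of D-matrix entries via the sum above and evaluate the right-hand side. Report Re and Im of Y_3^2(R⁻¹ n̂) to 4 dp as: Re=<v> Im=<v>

Re=-0.1130 Im=-0.2046

Need the full column D^3_{m',2} for m'=−3..3 at α=6.2578, β=0.8181, γ=1.7763.
cos(β/2)=0.917499, sin(β/2)=0.397738
d^3_{-3,2}: single k=5 term ⇒ +0.022370;  D = -0.019768+0.010472i
d^3_{-2,2}: k∈[4..5] ⇒ +0.105334 -0.003959 = +0.101375;  D = -0.090757+0.045167i
d^3_{-1,2}: k∈[3..4] ⇒ +0.307353 -0.028880 = +0.278474;  D = -0.252376+0.117703i
d^3_{0,2}: k∈[2..3] ⇒ +0.614012 -0.115388 = +0.498625;  D = -0.457099+0.199217i
d^3_{1,2}: k∈[1..2] ⇒ +0.817759 -0.307353 = +0.510405;  D = -0.472924+0.191982i
d^3_{2,2}: k∈[0..1] ⇒ +0.596532 -0.560514 = +0.036018;  D = -0.033706+0.012696i
d^3_{3,2}: single k=0 term ⇒ -0.633433;  D = +0.598252-0.208164i
Y_3^{m'}(θ=1.2595,φ=0.3488) and Σ D·Y over m':
  (-0.0198+0.0105i)·(+0.1802-0.3115i)  (-0.0908+0.0452i)·(+0.2174-0.1822i)  (-0.2524+0.1177i)·(-0.1535+0.0558i)  (-0.4571+0.1992i)·(-0.2893+0.0000i)  (-0.4729+0.1920i)·(+0.1535+0.0558i)  (-0.0337+0.0127i)·(+0.2174+0.1822i)  (+0.5983-0.2082i)·(-0.1802-0.3115i)
Y_3^2(R⁻¹ n̂) = -0.113010-0.204570i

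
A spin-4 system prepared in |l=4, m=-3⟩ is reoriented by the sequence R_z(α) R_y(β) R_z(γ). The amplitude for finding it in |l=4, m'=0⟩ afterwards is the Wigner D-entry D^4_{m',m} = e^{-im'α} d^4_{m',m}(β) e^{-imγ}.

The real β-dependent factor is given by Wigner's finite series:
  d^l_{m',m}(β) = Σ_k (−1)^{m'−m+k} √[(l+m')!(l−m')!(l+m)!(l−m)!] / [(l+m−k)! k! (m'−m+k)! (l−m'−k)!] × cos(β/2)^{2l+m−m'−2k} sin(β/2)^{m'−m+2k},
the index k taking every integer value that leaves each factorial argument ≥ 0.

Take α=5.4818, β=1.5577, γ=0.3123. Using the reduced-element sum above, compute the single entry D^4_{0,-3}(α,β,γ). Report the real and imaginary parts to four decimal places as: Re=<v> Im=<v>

Re=-0.0115 Im=-0.0156

D^4_{0,-3}(5.4818,1.5577,0.3123) = e^{-i·0·5.4818}·d^4_{0,-3}(1.5577)·e^{-i·-3·0.3123}. Compute d first:
c=cos(1.5577/2)=0.711722, s=sin(1.5577/2)=0.702461; N=√[24·24·1·5040]=1703.830978
The bounds max(0,m−m')=0 and min(l+m,l−m')=1 give 2 terms
  k=0: (−1)^3·1703.8310/(144)·0.7117^5·0.7025^3 = -0.749002
  k=1: (−1)^4·1703.8310/(144)·0.7117^3·0.7025^5 = +0.729638
d^4_{0,-3}(1.5577) = -0.749002 +0.729638 = -0.019364
Phases: e^{-i·(0)·5.4818}=+1.000000+0.000000i, e^{-i·(-3)·0.3123}=+0.592289+0.805726i ⇒ D=-0.011469-0.015602i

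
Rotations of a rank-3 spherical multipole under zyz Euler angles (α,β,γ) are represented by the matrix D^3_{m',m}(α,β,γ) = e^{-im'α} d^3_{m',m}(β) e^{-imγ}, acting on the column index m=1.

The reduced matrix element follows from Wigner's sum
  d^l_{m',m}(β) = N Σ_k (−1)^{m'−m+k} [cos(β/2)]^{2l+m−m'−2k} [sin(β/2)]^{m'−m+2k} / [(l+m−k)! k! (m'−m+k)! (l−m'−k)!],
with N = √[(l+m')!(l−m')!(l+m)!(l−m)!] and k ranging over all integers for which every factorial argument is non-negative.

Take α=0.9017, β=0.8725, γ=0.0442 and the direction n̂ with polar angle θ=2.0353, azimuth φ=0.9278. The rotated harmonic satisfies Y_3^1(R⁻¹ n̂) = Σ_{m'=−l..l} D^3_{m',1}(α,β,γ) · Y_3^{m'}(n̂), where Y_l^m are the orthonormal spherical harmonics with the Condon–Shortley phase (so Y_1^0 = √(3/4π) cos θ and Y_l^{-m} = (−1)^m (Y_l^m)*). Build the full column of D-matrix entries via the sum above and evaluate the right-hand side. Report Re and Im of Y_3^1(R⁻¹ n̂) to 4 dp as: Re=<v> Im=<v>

Need the full column D^3_{m',1} for m'=−3..3 at α=0.9017, β=0.8725, γ=0.0442.
cos(β/2)=0.906343, sin(β/2)=0.422544
d^3_{-3,1}: single k=4 term ⇒ +0.101418;  D = -0.089925+0.046895i
d^3_{-2,1}: k∈[3..4] ⇒ +0.355240 -0.038606 = +0.316634;  D = -0.059303+0.311031i
d^3_{-1,1}: k∈[2..4] ⇒ +0.722876 -0.209489 +0.005692 = +0.519079;  D = +0.339649+0.392532i
d^3_{0,1}: k∈[1..3] ⇒ +0.895208 -0.583719 +0.042290 = +0.353780;  D = +0.353434-0.015632i
d^3_{1,1}: k∈[0..2] ⇒ +0.554312 -0.963835 +0.157117 = -0.252406;  D = -0.147661+0.204707i
d^3_{2,1}: k∈[0..1] ⇒ -0.817210 +0.355240 = -0.461970;  D = +0.126248+0.444384i
d^3_{3,1}: single k=0 term ⇒ +0.466615;  D = -0.431168-0.178390i
Y_3^{m'}(θ=2.0353,φ=0.9278) and Σ D·Y over m':
  (-0.0899+0.0469i)·(-0.2792-0.1045i)  (-0.0593+0.3110i)·(+0.1028+0.3512i)  (+0.3396+0.3925i)·(+0.0006-0.0008i)  (+0.3534-0.0156i)·(+0.3338+0.0000i)  (-0.1477+0.2047i)·(-0.0006-0.0008i)  (+0.1262+0.4444i)·(+0.1028-0.3512i)  (-0.4312-0.1784i)·(+0.2792-0.1045i)
Y_3^1(R⁻¹ n̂) = +0.063417-0.001191i

Re=0.0634 Im=-0.0012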